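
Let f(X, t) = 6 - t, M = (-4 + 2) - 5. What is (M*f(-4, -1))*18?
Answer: -882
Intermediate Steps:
M = -7 (M = -2 - 5 = -7)
(M*f(-4, -1))*18 = -7*(6 - 1*(-1))*18 = -7*(6 + 1)*18 = -7*7*18 = -49*18 = -882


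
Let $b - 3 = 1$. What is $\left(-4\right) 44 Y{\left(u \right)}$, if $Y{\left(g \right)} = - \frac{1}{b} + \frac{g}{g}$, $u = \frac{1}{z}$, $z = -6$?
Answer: $-132$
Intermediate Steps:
$b = 4$ ($b = 3 + 1 = 4$)
$u = - \frac{1}{6}$ ($u = \frac{1}{-6} = - \frac{1}{6} \approx -0.16667$)
$Y{\left(g \right)} = \frac{3}{4}$ ($Y{\left(g \right)} = - \frac{1}{4} + \frac{g}{g} = \left(-1\right) \frac{1}{4} + 1 = - \frac{1}{4} + 1 = \frac{3}{4}$)
$\left(-4\right) 44 Y{\left(u \right)} = \left(-4\right) 44 \cdot \frac{3}{4} = \left(-176\right) \frac{3}{4} = -132$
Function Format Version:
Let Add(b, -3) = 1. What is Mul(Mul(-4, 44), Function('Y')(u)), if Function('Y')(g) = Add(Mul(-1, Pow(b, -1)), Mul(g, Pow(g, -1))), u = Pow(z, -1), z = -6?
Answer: -132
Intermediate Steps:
b = 4 (b = Add(3, 1) = 4)
u = Rational(-1, 6) (u = Pow(-6, -1) = Rational(-1, 6) ≈ -0.16667)
Function('Y')(g) = Rational(3, 4) (Function('Y')(g) = Add(Mul(-1, Pow(4, -1)), Mul(g, Pow(g, -1))) = Add(Mul(-1, Rational(1, 4)), 1) = Add(Rational(-1, 4), 1) = Rational(3, 4))
Mul(Mul(-4, 44), Function('Y')(u)) = Mul(Mul(-4, 44), Rational(3, 4)) = Mul(-176, Rational(3, 4)) = -132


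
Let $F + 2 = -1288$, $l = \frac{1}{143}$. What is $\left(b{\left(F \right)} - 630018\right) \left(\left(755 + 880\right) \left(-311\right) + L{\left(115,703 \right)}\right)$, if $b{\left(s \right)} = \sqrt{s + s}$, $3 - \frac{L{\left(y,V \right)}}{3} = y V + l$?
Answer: $\frac{67660515982368}{143} - \frac{214789152 i \sqrt{645}}{143} \approx 4.7315 \cdot 10^{11} - 3.8147 \cdot 10^{7} i$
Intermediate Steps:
$l = \frac{1}{143} \approx 0.006993$
$L{\left(y,V \right)} = \frac{1284}{143} - 3 V y$ ($L{\left(y,V \right)} = 9 - 3 \left(y V + \frac{1}{143}\right) = 9 - 3 \left(V y + \frac{1}{143}\right) = 9 - 3 \left(\frac{1}{143} + V y\right) = 9 - \left(\frac{3}{143} + 3 V y\right) = \frac{1284}{143} - 3 V y$)
$F = -1290$ ($F = -2 - 1288 = -1290$)
$b{\left(s \right)} = \sqrt{2} \sqrt{s}$ ($b{\left(s \right)} = \sqrt{2 s} = \sqrt{2} \sqrt{s}$)
$\left(b{\left(F \right)} - 630018\right) \left(\left(755 + 880\right) \left(-311\right) + L{\left(115,703 \right)}\right) = \left(\sqrt{2} \sqrt{-1290} - 630018\right) \left(\left(755 + 880\right) \left(-311\right) + \left(\frac{1284}{143} - 2109 \cdot 115\right)\right) = \left(\sqrt{2} i \sqrt{1290} - 630018\right) \left(1635 \left(-311\right) + \left(\frac{1284}{143} - 242535\right)\right) = \left(2 i \sqrt{645} - 630018\right) \left(-508485 - \frac{34681221}{143}\right) = \left(-630018 + 2 i \sqrt{645}\right) \left(- \frac{107394576}{143}\right) = \frac{67660515982368}{143} - \frac{214789152 i \sqrt{645}}{143}$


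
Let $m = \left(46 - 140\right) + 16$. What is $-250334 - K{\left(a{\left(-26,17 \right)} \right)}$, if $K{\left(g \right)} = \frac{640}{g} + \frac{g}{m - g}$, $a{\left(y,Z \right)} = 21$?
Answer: $- \frac{57834145}{231} \approx -2.5036 \cdot 10^{5}$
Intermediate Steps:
$m = -78$ ($m = -94 + 16 = -78$)
$K{\left(g \right)} = \frac{640}{g} + \frac{g}{-78 - g}$
$-250334 - K{\left(a{\left(-26,17 \right)} \right)} = -250334 - \frac{49920 - 21^{2} + 640 \cdot 21}{21 \left(78 + 21\right)} = -250334 - \frac{49920 - 441 + 13440}{21 \cdot 99} = -250334 - \frac{1}{21} \cdot \frac{1}{99} \left(49920 - 441 + 13440\right) = -250334 - \frac{1}{21} \cdot \frac{1}{99} \cdot 62919 = -250334 - \frac{6991}{231} = - \frac{57834145}{231}$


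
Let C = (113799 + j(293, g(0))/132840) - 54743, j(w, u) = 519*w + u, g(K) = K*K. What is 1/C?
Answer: 44280/2615050369 ≈ 1.6933e-5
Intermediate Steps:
g(K) = K**2
j(w, u) = u + 519*w
C = 2615050369/44280 (C = (113799 + (0**2 + 519*293)/132840) - 54743 = (113799 + (0 + 152067)*(1/132840)) - 54743 = (113799 + 152067*(1/132840)) - 54743 = (113799 + 50689/44280) - 54743 = 5039070409/44280 - 54743 = 2615050369/44280 ≈ 59057.)
1/C = 1/(2615050369/44280) = 44280/2615050369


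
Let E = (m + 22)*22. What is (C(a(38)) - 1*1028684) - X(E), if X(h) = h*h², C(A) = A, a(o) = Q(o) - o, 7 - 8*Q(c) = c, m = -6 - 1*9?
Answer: -37447919/8 ≈ -4.6810e+6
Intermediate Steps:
m = -15 (m = -6 - 9 = -15)
Q(c) = 7/8 - c/8
a(o) = 7/8 - 9*o/8 (a(o) = (7/8 - o/8) - o = 7/8 - 9*o/8)
E = 154 (E = (-15 + 22)*22 = 7*22 = 154)
X(h) = h³
(C(a(38)) - 1*1028684) - X(E) = ((7/8 - 9/8*38) - 1*1028684) - 1*154³ = ((7/8 - 171/4) - 1028684) - 1*3652264 = (-335/8 - 1028684) - 3652264 = -8229807/8 - 3652264 = -37447919/8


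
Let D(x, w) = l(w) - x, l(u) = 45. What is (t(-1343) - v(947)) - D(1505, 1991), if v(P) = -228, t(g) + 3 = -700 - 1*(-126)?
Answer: 1111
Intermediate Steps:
t(g) = -577 (t(g) = -3 + (-700 - 1*(-126)) = -3 + (-700 + 126) = -3 - 574 = -577)
D(x, w) = 45 - x
(t(-1343) - v(947)) - D(1505, 1991) = (-577 - 1*(-228)) - (45 - 1*1505) = (-577 + 228) - (45 - 1505) = -349 - 1*(-1460) = -349 + 1460 = 1111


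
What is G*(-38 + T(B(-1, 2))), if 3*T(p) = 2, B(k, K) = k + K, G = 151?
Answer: -16912/3 ≈ -5637.3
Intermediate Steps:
B(k, K) = K + k
T(p) = ⅔ (T(p) = (⅓)*2 = ⅔)
G*(-38 + T(B(-1, 2))) = 151*(-38 + ⅔) = 151*(-112/3) = -16912/3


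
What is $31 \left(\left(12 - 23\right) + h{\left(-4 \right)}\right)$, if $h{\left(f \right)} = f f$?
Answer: $155$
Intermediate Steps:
$h{\left(f \right)} = f^{2}$
$31 \left(\left(12 - 23\right) + h{\left(-4 \right)}\right) = 31 \left(\left(12 - 23\right) + \left(-4\right)^{2}\right) = 31 \left(\left(12 - 23\right) + 16\right) = 31 \left(-11 + 16\right) = 31 \cdot 5 = 155$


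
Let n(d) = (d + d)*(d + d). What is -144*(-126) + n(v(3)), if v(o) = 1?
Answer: 18148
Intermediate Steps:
n(d) = 4*d² (n(d) = (2*d)*(2*d) = 4*d²)
-144*(-126) + n(v(3)) = -144*(-126) + 4*1² = 18144 + 4*1 = 18144 + 4 = 18148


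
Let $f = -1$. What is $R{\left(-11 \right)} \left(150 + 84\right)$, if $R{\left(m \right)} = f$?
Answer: $-234$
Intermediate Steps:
$R{\left(m \right)} = -1$
$R{\left(-11 \right)} \left(150 + 84\right) = - (150 + 84) = \left(-1\right) 234 = -234$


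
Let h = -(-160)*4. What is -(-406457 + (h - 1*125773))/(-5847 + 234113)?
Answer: 265795/114133 ≈ 2.3288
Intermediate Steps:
h = 640 (h = -80*(-8) = 640)
-(-406457 + (h - 1*125773))/(-5847 + 234113) = -(-406457 + (640 - 1*125773))/(-5847 + 234113) = -(-406457 + (640 - 125773))/228266 = -(-406457 - 125133)/228266 = -(-531590)/228266 = -1*(-265795/114133) = 265795/114133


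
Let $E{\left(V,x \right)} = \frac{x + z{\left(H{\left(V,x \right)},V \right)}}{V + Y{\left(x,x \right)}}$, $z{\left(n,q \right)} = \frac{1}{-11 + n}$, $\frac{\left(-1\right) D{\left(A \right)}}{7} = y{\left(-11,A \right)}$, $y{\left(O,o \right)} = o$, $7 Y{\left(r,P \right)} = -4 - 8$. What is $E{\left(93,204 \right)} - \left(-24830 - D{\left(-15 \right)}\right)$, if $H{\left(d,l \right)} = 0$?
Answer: $\frac{175283816}{7029} \approx 24937.0$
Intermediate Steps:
$Y{\left(r,P \right)} = - \frac{12}{7}$ ($Y{\left(r,P \right)} = \frac{-4 - 8}{7} = \frac{1}{7} \left(-12\right) = - \frac{12}{7}$)
$D{\left(A \right)} = - 7 A$
$E{\left(V,x \right)} = \frac{- \frac{1}{11} + x}{- \frac{12}{7} + V}$ ($E{\left(V,x \right)} = \frac{x + \frac{1}{-11 + 0}}{V - \frac{12}{7}} = \frac{x + \frac{1}{-11}}{- \frac{12}{7} + V} = \frac{x - \frac{1}{11}}{- \frac{12}{7} + V} = \frac{- \frac{1}{11} + x}{- \frac{12}{7} + V}$)
$E{\left(93,204 \right)} - \left(-24830 - D{\left(-15 \right)}\right) = \frac{7 \left(-1 + 11 \cdot 204\right)}{11 \left(-12 + 7 \cdot 93\right)} - \left(-24830 - \left(-7\right) \left(-15\right)\right) = \frac{7 \left(-1 + 2244\right)}{11 \left(-12 + 651\right)} - \left(-24830 - 105\right) = \frac{7}{11} \cdot \frac{1}{639} \cdot 2243 - \left(-24830 - 105\right) = \frac{7}{11} \cdot \frac{1}{639} \cdot 2243 - -24935 = \frac{15701}{7029} + 24935 = \frac{175283816}{7029}$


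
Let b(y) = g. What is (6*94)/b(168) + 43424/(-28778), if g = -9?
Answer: -2770268/43167 ≈ -64.176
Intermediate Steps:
b(y) = -9
(6*94)/b(168) + 43424/(-28778) = (6*94)/(-9) + 43424/(-28778) = 564*(-⅑) + 43424*(-1/28778) = -188/3 - 21712/14389 = -2770268/43167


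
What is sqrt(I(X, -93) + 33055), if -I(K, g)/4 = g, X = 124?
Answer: sqrt(33427) ≈ 182.83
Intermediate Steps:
I(K, g) = -4*g
sqrt(I(X, -93) + 33055) = sqrt(-4*(-93) + 33055) = sqrt(372 + 33055) = sqrt(33427)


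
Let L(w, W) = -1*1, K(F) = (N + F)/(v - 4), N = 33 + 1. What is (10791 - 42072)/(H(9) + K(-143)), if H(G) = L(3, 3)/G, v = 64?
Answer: 5630580/347 ≈ 16226.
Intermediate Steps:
N = 34
K(F) = 17/30 + F/60 (K(F) = (34 + F)/(64 - 4) = (34 + F)/60 = (34 + F)*(1/60) = 17/30 + F/60)
L(w, W) = -1
H(G) = -1/G
(10791 - 42072)/(H(9) + K(-143)) = (10791 - 42072)/(-1/9 + (17/30 + (1/60)*(-143))) = -31281/(-1*⅑ + (17/30 - 143/60)) = -31281/(-⅑ - 109/60) = -31281/(-347/180) = -31281*(-180/347) = 5630580/347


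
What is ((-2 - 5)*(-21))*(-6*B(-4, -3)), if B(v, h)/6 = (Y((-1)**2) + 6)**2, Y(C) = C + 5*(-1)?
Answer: -21168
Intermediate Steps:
Y(C) = -5 + C (Y(C) = C - 5 = -5 + C)
B(v, h) = 24 (B(v, h) = 6*((-5 + (-1)**2) + 6)**2 = 6*((-5 + 1) + 6)**2 = 6*(-4 + 6)**2 = 6*2**2 = 6*4 = 24)
((-2 - 5)*(-21))*(-6*B(-4, -3)) = ((-2 - 5)*(-21))*(-6*24) = -7*(-21)*(-144) = 147*(-144) = -21168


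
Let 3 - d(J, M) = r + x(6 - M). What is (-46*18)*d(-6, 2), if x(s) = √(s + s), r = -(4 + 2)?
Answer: -7452 + 1656*√2 ≈ -5110.1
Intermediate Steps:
r = -6 (r = -1*6 = -6)
x(s) = √2*√s (x(s) = √(2*s) = √2*√s)
d(J, M) = 9 - √2*√(6 - M) (d(J, M) = 3 - (-6 + √2*√(6 - M)) = 3 + (6 - √2*√(6 - M)) = 9 - √2*√(6 - M))
(-46*18)*d(-6, 2) = (-46*18)*(9 - √(12 - 2*2)) = -828*(9 - √(12 - 4)) = -828*(9 - √8) = -828*(9 - 2*√2) = -7452 + 1656*√2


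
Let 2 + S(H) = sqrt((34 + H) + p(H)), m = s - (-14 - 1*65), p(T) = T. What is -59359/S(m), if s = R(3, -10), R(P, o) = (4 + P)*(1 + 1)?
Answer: -59359/108 - 59359*sqrt(55)/108 ≈ -4625.7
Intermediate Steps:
R(P, o) = 8 + 2*P (R(P, o) = (4 + P)*2 = 8 + 2*P)
s = 14 (s = 8 + 2*3 = 8 + 6 = 14)
m = 93 (m = 14 - (-14 - 1*65) = 14 - (-14 - 65) = 14 - 1*(-79) = 14 + 79 = 93)
S(H) = -2 + sqrt(34 + 2*H) (S(H) = -2 + sqrt((34 + H) + H) = -2 + sqrt(34 + 2*H))
-59359/S(m) = -59359/(-2 + sqrt(34 + 2*93)) = -59359/(-2 + sqrt(34 + 186)) = -59359/(-2 + sqrt(220)) = -59359/(-2 + 2*sqrt(55))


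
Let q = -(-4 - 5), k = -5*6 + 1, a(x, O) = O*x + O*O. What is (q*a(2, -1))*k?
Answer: 261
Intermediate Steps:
a(x, O) = O**2 + O*x (a(x, O) = O*x + O**2 = O**2 + O*x)
k = -29 (k = -30 + 1 = -29)
q = 9 (q = -1*(-9) = 9)
(q*a(2, -1))*k = (9*(-(-1 + 2)))*(-29) = (9*(-1*1))*(-29) = (9*(-1))*(-29) = -9*(-29) = 261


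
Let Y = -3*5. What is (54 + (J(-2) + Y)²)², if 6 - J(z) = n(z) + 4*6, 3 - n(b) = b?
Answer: 2244004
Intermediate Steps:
n(b) = 3 - b
Y = -15
J(z) = -21 + z (J(z) = 6 - ((3 - z) + 4*6) = 6 - ((3 - z) + 24) = 6 - (27 - z) = 6 + (-27 + z) = -21 + z)
(54 + (J(-2) + Y)²)² = (54 + ((-21 - 2) - 15)²)² = (54 + (-23 - 15)²)² = (54 + (-38)²)² = (54 + 1444)² = 1498² = 2244004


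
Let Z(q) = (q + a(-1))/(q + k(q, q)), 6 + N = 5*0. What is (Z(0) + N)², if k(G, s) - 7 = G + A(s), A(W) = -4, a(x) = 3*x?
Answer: 49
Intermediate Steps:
N = -6 (N = -6 + 5*0 = -6 + 0 = -6)
k(G, s) = 3 + G (k(G, s) = 7 + (G - 4) = 7 + (-4 + G) = 3 + G)
Z(q) = (-3 + q)/(3 + 2*q) (Z(q) = (q + 3*(-1))/(q + (3 + q)) = (q - 3)/(3 + 2*q) = (-3 + q)/(3 + 2*q))
(Z(0) + N)² = ((-3 + 0)/(3 + 2*0) - 6)² = (-3/(3 + 0) - 6)² = (-3/3 - 6)² = ((⅓)*(-3) - 6)² = (-1 - 6)² = (-7)² = 49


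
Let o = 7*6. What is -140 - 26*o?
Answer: -1232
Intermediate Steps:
o = 42
-140 - 26*o = -140 - 26*42 = -140 - 1092 = -1232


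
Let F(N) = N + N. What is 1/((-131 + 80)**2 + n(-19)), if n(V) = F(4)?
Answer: 1/2609 ≈ 0.00038329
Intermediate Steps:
F(N) = 2*N
n(V) = 8 (n(V) = 2*4 = 8)
1/((-131 + 80)**2 + n(-19)) = 1/((-131 + 80)**2 + 8) = 1/((-51)**2 + 8) = 1/(2601 + 8) = 1/2609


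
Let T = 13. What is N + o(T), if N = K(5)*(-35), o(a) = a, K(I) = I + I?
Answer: -337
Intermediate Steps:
K(I) = 2*I
N = -350 (N = (2*5)*(-35) = 10*(-35) = -350)
N + o(T) = -350 + 13 = -337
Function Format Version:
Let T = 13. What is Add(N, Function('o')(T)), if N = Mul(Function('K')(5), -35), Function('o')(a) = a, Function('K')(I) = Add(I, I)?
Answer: -337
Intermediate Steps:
Function('K')(I) = Mul(2, I)
N = -350 (N = Mul(Mul(2, 5), -35) = Mul(10, -35) = -350)
Add(N, Function('o')(T)) = Add(-350, 13) = -337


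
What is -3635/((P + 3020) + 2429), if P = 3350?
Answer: -3635/8799 ≈ -0.41312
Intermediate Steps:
-3635/((P + 3020) + 2429) = -3635/((3350 + 3020) + 2429) = -3635/(6370 + 2429) = -3635/8799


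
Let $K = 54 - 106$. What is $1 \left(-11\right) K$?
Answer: $572$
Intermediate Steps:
$K = -52$ ($K = 54 - 106 = -52$)
$1 \left(-11\right) K = 1 \left(-11\right) \left(-52\right) = \left(-11\right) \left(-52\right) = 572$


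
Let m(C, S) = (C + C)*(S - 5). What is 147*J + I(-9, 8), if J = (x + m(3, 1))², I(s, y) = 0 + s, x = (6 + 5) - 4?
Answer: 42474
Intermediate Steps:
m(C, S) = 2*C*(-5 + S) (m(C, S) = (2*C)*(-5 + S) = 2*C*(-5 + S))
x = 7 (x = 11 - 4 = 7)
I(s, y) = s
J = 289 (J = (7 + 2*3*(-5 + 1))² = (7 + 2*3*(-4))² = (7 - 24)² = (-17)² = 289)
147*J + I(-9, 8) = 147*289 - 9 = 42483 - 9 = 42474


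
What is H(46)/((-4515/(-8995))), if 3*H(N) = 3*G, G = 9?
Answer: 771/43 ≈ 17.930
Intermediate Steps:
H(N) = 9 (H(N) = (3*9)/3 = (1/3)*27 = 9)
H(46)/((-4515/(-8995))) = 9/((-4515/(-8995))) = 9/((-4515*(-1/8995))) = 9/(129/257) = 9*(257/129) = 771/43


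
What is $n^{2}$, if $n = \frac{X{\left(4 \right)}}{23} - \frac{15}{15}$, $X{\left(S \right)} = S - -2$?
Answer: $\frac{289}{529} \approx 0.54631$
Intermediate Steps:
$X{\left(S \right)} = 2 + S$ ($X{\left(S \right)} = S + 2 = 2 + S$)
$n = - \frac{17}{23}$ ($n = \frac{2 + 4}{23} - \frac{15}{15} = 6 \cdot \frac{1}{23} - 1 = \frac{6}{23} - 1 = - \frac{17}{23} \approx -0.73913$)
$n^{2} = \left(- \frac{17}{23}\right)^{2} = \frac{289}{529}$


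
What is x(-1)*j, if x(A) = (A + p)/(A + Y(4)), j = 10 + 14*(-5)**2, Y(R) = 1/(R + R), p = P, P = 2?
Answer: -2880/7 ≈ -411.43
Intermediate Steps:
p = 2
Y(R) = 1/(2*R)
j = 360 (j = 10 + 14*25 = 10 + 350 = 360)
x(A) = (2 + A)/(1/8 + A) (x(A) = (A + 2)/(A + (1/2)/4) = (2 + A)/(A + (1/2)*(1/4)) = (2 + A)/(A + 1/8) = (2 + A)/(1/8 + A))
x(-1)*j = (8*(2 - 1)/(1 + 8*(-1)))*360 = (8*1/(1 - 8))*360 = (8*1/(-7))*360 = (8*(-1/7)*1)*360 = -8/7*360 = -2880/7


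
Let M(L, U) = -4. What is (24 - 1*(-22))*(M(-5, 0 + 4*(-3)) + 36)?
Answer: 1472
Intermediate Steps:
(24 - 1*(-22))*(M(-5, 0 + 4*(-3)) + 36) = (24 - 1*(-22))*(-4 + 36) = (24 + 22)*32 = 46*32 = 1472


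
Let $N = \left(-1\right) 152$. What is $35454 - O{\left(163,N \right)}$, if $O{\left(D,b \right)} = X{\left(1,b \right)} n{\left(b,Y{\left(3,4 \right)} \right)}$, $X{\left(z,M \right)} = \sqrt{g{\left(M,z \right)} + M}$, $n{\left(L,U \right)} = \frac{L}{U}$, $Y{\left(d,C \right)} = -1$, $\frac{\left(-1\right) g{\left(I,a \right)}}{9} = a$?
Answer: $35454 - 152 i \sqrt{161} \approx 35454.0 - 1928.7 i$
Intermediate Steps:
$g{\left(I,a \right)} = - 9 a$
$N = -152$
$X{\left(z,M \right)} = \sqrt{M - 9 z}$ ($X{\left(z,M \right)} = \sqrt{- 9 z + M} = \sqrt{M - 9 z}$)
$O{\left(D,b \right)} = - b \sqrt{-9 + b}$ ($O{\left(D,b \right)} = \sqrt{b - 9} \frac{b}{-1} = \sqrt{b - 9} b \left(-1\right) = \sqrt{-9 + b} \left(- b\right) = - b \sqrt{-9 + b}$)
$35454 - O{\left(163,N \right)} = 35454 - \left(-1\right) \left(-152\right) \sqrt{-9 - 152} = 35454 - \left(-1\right) \left(-152\right) \sqrt{-161} = 35454 - \left(-1\right) \left(-152\right) i \sqrt{161} = 35454 - 152 i \sqrt{161}$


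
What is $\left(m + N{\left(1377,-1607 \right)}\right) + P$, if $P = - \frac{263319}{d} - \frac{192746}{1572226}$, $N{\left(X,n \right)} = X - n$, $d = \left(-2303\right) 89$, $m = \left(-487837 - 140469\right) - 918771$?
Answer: $- \frac{35542175759569121}{23018174753} \approx -1.5441 \cdot 10^{6}$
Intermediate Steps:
$m = -1547077$ ($m = -628306 - 918771 = -1547077$)
$d = -204967$
$P = \frac{26749314908}{23018174753}$ ($P = - \frac{263319}{-204967} - \frac{192746}{1572226} = \left(-263319\right) \left(- \frac{1}{204967}\right) - \frac{96373}{786113} = \frac{37617}{29281} - \frac{96373}{786113} = \frac{26749314908}{23018174753} \approx 1.1621$)
$\left(m + N{\left(1377,-1607 \right)}\right) + P = \left(-1547077 + \left(1377 - -1607\right)\right) + \frac{26749314908}{23018174753} = \left(-1547077 + \left(1377 + 1607\right)\right) + \frac{26749314908}{23018174753} = \left(-1547077 + 2984\right) + \frac{26749314908}{23018174753} = -1544093 + \frac{26749314908}{23018174753} = - \frac{35542175759569121}{23018174753}$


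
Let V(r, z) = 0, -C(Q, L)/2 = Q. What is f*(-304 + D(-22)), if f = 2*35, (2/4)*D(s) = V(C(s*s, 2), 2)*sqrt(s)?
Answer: -21280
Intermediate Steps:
C(Q, L) = -2*Q
D(s) = 0 (D(s) = 2*(0*sqrt(s)) = 2*0 = 0)
f = 70
f*(-304 + D(-22)) = 70*(-304 + 0) = 70*(-304) = -21280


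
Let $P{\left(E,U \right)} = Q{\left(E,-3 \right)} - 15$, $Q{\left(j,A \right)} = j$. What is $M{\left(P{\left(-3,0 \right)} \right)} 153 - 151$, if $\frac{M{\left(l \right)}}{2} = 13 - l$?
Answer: $9335$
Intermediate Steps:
$P{\left(E,U \right)} = -15 + E$ ($P{\left(E,U \right)} = E - 15 = -15 + E$)
$M{\left(l \right)} = 26 - 2 l$ ($M{\left(l \right)} = 2 \left(13 - l\right) = 26 - 2 l$)
$M{\left(P{\left(-3,0 \right)} \right)} 153 - 151 = \left(26 - 2 \left(-15 - 3\right)\right) 153 - 151 = \left(26 - -36\right) 153 - 151 = \left(26 + 36\right) 153 - 151 = 62 \cdot 153 - 151 = 9486 - 151 = 9335$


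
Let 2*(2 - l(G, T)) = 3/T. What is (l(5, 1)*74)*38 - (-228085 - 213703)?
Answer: 443194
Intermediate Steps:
l(G, T) = 2 - 3/(2*T)
(l(5, 1)*74)*38 - (-228085 - 213703) = ((2 - 3/2/1)*74)*38 - (-228085 - 213703) = ((2 - 3/2*1)*74)*38 - 1*(-441788) = ((2 - 3/2)*74)*38 + 441788 = ((½)*74)*38 + 441788 = 37*38 + 441788 = 1406 + 441788 = 443194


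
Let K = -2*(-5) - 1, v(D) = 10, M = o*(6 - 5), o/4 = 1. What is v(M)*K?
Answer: 90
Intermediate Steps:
o = 4 (o = 4*1 = 4)
M = 4 (M = 4*(6 - 5) = 4*1 = 4)
K = 9 (K = 10 - 1 = 9)
v(M)*K = 10*9 = 90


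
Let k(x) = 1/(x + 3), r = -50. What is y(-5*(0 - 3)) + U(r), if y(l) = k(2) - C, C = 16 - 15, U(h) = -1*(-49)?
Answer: 241/5 ≈ 48.200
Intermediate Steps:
U(h) = 49
k(x) = 1/(3 + x)
C = 1
y(l) = -⅘ (y(l) = 1/(3 + 2) - 1*1 = 1/5 - 1 = ⅕ - 1 = -⅘)
y(-5*(0 - 3)) + U(r) = -⅘ + 49 = 241/5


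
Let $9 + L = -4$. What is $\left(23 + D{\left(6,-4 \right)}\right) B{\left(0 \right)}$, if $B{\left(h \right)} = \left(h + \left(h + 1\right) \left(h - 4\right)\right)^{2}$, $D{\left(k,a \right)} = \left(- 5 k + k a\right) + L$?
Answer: $-704$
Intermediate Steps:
$L = -13$ ($L = -9 - 4 = -13$)
$D{\left(k,a \right)} = -13 - 5 k + a k$ ($D{\left(k,a \right)} = \left(- 5 k + k a\right) - 13 = \left(- 5 k + a k\right) - 13 = -13 - 5 k + a k$)
$B{\left(h \right)} = \left(h + \left(1 + h\right) \left(-4 + h\right)\right)^{2}$
$\left(23 + D{\left(6,-4 \right)}\right) B{\left(0 \right)} = \left(23 - 67\right) \left(4 - 0^{2} + 2 \cdot 0\right)^{2} = \left(23 - 67\right) \left(4 - 0 + 0\right)^{2} = \left(23 - 67\right) \left(4 + 0 + 0\right)^{2} = - 44 \cdot 4^{2} = \left(-44\right) 16 = -704$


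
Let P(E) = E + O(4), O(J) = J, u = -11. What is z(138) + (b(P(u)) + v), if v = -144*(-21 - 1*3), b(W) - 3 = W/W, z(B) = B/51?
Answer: 58866/17 ≈ 3462.7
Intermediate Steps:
z(B) = B/51 (z(B) = B*(1/51) = B/51)
P(E) = 4 + E (P(E) = E + 4 = 4 + E)
b(W) = 4 (b(W) = 3 + W/W = 3 + 1 = 4)
v = 3456 (v = -144*(-21 - 3) = -144*(-24) = 3456)
z(138) + (b(P(u)) + v) = (1/51)*138 + (4 + 3456) = 46/17 + 3460 = 58866/17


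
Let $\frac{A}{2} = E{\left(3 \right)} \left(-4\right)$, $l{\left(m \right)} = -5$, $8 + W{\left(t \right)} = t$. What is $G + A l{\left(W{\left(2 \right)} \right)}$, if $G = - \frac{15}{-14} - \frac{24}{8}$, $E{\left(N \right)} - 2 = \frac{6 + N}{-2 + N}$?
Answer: $\frac{6133}{14} \approx 438.07$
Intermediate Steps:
$W{\left(t \right)} = -8 + t$
$E{\left(N \right)} = 2 + \frac{6 + N}{-2 + N}$
$G = - \frac{27}{14}$ ($G = \left(-15\right) \left(- \frac{1}{14}\right) - 3 = \frac{15}{14} - 3 = - \frac{27}{14} \approx -1.9286$)
$A = -88$ ($A = 2 \frac{2 + 3 \cdot 3}{-2 + 3} \left(-4\right) = 2 \frac{2 + 9}{1} \left(-4\right) = 2 \cdot 1 \cdot 11 \left(-4\right) = 2 \cdot 11 \left(-4\right) = 2 \left(-44\right) = -88$)
$G + A l{\left(W{\left(2 \right)} \right)} = - \frac{27}{14} - -440 = - \frac{27}{14} + 440 = \frac{6133}{14}$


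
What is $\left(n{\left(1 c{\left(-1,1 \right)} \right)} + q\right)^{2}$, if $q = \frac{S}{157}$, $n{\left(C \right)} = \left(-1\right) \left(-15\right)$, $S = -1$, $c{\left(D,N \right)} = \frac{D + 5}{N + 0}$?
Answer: $\frac{5541316}{24649} \approx 224.81$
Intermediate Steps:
$c{\left(D,N \right)} = \frac{5 + D}{N}$
$n{\left(C \right)} = 15$
$q = - \frac{1}{157} \approx -0.0063694$
$\left(n{\left(1 c{\left(-1,1 \right)} \right)} + q\right)^{2} = \left(15 - \frac{1}{157}\right)^{2} = \left(\frac{2354}{157}\right)^{2} = \frac{5541316}{24649}$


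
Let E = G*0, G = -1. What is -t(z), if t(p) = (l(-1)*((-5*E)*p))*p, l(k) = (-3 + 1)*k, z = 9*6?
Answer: 0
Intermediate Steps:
z = 54
E = 0 (E = -1*0 = 0)
l(k) = -2*k
t(p) = 0 (t(p) = ((-2*(-1))*((-5*0)*p))*p = (2*(0*p))*p = (2*0)*p = 0*p = 0)
-t(z) = -1*0 = 0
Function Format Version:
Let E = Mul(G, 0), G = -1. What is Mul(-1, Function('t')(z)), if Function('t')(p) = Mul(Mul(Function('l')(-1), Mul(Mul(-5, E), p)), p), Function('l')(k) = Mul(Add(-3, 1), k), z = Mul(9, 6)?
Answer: 0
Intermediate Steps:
z = 54
E = 0 (E = Mul(-1, 0) = 0)
Function('l')(k) = Mul(-2, k)
Function('t')(p) = 0 (Function('t')(p) = Mul(Mul(Mul(-2, -1), Mul(Mul(-5, 0), p)), p) = Mul(Mul(2, Mul(0, p)), p) = Mul(Mul(2, 0), p) = Mul(0, p) = 0)
Mul(-1, Function('t')(z)) = Mul(-1, 0) = 0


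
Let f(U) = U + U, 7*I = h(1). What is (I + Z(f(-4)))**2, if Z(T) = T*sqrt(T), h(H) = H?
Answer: (1 - 112*I*sqrt(2))**2/49 ≈ -511.98 - 6.465*I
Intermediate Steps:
I = 1/7 (I = (1/7)*1 = 1/7 ≈ 0.14286)
f(U) = 2*U
Z(T) = T**(3/2)
(I + Z(f(-4)))**2 = (1/7 + (2*(-4))**(3/2))**2 = (1/7 + (-8)**(3/2))**2 = (1/7 - 16*I*sqrt(2))**2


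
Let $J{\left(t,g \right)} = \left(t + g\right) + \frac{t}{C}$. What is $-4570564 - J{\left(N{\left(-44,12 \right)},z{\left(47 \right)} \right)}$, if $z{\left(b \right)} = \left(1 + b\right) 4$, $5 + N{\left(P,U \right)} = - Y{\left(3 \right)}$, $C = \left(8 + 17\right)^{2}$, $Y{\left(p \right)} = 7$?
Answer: $- \frac{2856714988}{625} \approx -4.5707 \cdot 10^{6}$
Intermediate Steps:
$C = 625$ ($C = 25^{2} = 625$)
$N{\left(P,U \right)} = -12$ ($N{\left(P,U \right)} = -5 - 7 = -12$)
$z{\left(b \right)} = 4 + 4 b$
$J{\left(t,g \right)} = g + \frac{626 t}{625}$ ($J{\left(t,g \right)} = \left(t + g\right) + \frac{t}{625} = \left(g + t\right) + t \frac{1}{625} = \left(g + t\right) + \frac{t}{625} = g + \frac{626 t}{625}$)
$-4570564 - J{\left(N{\left(-44,12 \right)},z{\left(47 \right)} \right)} = -4570564 - \left(\left(4 + 4 \cdot 47\right) + \frac{626}{625} \left(-12\right)\right) = -4570564 - \left(\left(4 + 188\right) - \frac{7512}{625}\right) = -4570564 - \left(192 - \frac{7512}{625}\right) = -4570564 - \frac{112488}{625} = - \frac{2856714988}{625}$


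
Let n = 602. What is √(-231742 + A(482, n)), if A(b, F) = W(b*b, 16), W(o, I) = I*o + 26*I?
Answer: √3485858 ≈ 1867.0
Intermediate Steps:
W(o, I) = 26*I + I*o
A(b, F) = 416 + 16*b² (A(b, F) = 16*(26 + b*b) = 16*(26 + b²) = 416 + 16*b²)
√(-231742 + A(482, n)) = √(-231742 + (416 + 16*482²)) = √(-231742 + (416 + 16*232324)) = √(-231742 + (416 + 3717184)) = √(-231742 + 3717600) = √3485858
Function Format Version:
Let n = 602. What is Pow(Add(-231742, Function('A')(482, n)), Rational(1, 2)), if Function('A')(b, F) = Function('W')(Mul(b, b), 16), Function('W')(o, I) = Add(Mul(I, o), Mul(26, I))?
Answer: Pow(3485858, Rational(1, 2)) ≈ 1867.0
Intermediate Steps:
Function('W')(o, I) = Add(Mul(26, I), Mul(I, o))
Function('A')(b, F) = Add(416, Mul(16, Pow(b, 2))) (Function('A')(b, F) = Mul(16, Add(26, Mul(b, b))) = Mul(16, Add(26, Pow(b, 2))) = Add(416, Mul(16, Pow(b, 2))))
Pow(Add(-231742, Function('A')(482, n)), Rational(1, 2)) = Pow(Add(-231742, Add(416, Mul(16, Pow(482, 2)))), Rational(1, 2)) = Pow(Add(-231742, Add(416, Mul(16, 232324))), Rational(1, 2)) = Pow(Add(-231742, Add(416, 3717184)), Rational(1, 2)) = Pow(Add(-231742, 3717600), Rational(1, 2)) = Pow(3485858, Rational(1, 2))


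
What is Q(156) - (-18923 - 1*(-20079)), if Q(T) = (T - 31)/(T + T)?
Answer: -360547/312 ≈ -1155.6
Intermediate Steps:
Q(T) = (-31 + T)/(2*T) (Q(T) = (-31 + T)/((2*T)) = (-31 + T)*(1/(2*T)) = (-31 + T)/(2*T))
Q(156) - (-18923 - 1*(-20079)) = (1/2)*(-31 + 156)/156 - (-18923 - 1*(-20079)) = (1/2)*(1/156)*125 - (-18923 + 20079) = 125/312 - 1*1156 = 125/312 - 1156 = -360547/312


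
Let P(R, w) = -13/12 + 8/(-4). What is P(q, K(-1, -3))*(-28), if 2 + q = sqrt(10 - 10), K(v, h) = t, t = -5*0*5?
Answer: 259/3 ≈ 86.333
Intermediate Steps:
t = 0 (t = 0*5 = 0)
K(v, h) = 0
q = -2 (q = -2 + sqrt(10 - 10) = -2 + sqrt(0) = -2 + 0 = -2)
P(R, w) = -37/12 (P(R, w) = -13*1/12 + 8*(-1/4) = -13/12 - 2 = -37/12)
P(q, K(-1, -3))*(-28) = -37/12*(-28) = 259/3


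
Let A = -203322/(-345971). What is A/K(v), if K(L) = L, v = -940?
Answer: -2163/3459710 ≈ -0.00062520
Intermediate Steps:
A = 203322/345971 (A = -203322*(-1/345971) = 203322/345971 ≈ 0.58768)
A/K(v) = (203322/345971)/(-940) = (203322/345971)*(-1/940) = -2163/3459710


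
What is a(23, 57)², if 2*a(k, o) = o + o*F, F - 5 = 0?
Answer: 29241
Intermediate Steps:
F = 5 (F = 5 + 0 = 5)
a(k, o) = 3*o (a(k, o) = (o + o*5)/2 = (o + 5*o)/2 = (6*o)/2 = 3*o)
a(23, 57)² = (3*57)² = 171² = 29241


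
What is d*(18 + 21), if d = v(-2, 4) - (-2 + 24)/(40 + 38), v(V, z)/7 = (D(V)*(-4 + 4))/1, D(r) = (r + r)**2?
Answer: -11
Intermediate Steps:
D(r) = 4*r**2 (D(r) = (2*r)**2 = 4*r**2)
v(V, z) = 0 (v(V, z) = 7*(((4*V**2)*(-4 + 4))/1) = 7*(((4*V**2)*0)*1) = 7*(0*1) = 7*0 = 0)
d = -11/39 (d = 0 - (-2 + 24)/(40 + 38) = 0 - 22/78 = 0 - 1*11/39 = 0 - 11/39 = -11/39 ≈ -0.28205)
d*(18 + 21) = -11*(18 + 21)/39 = -11/39*39 = -11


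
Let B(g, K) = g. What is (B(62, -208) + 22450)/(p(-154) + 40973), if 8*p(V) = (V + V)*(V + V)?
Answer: 22512/52831 ≈ 0.42611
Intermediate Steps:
p(V) = V**2/2 (p(V) = ((V + V)*(V + V))/8 = ((2*V)*(2*V))/8 = (4*V**2)/8 = V**2/2)
(B(62, -208) + 22450)/(p(-154) + 40973) = (62 + 22450)/((1/2)*(-154)**2 + 40973) = 22512/((1/2)*23716 + 40973) = 22512/(11858 + 40973) = 22512/52831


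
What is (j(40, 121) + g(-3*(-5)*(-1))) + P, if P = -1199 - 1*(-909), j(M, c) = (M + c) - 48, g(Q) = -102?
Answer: -279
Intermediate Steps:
j(M, c) = -48 + M + c
P = -290 (P = -1199 + 909 = -290)
(j(40, 121) + g(-3*(-5)*(-1))) + P = ((-48 + 40 + 121) - 102) - 290 = (113 - 102) - 290 = 11 - 290 = -279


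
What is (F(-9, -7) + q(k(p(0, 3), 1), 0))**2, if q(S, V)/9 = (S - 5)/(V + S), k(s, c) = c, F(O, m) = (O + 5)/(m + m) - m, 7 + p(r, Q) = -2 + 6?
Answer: 40401/49 ≈ 824.51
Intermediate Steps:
p(r, Q) = -3 (p(r, Q) = -7 + (-2 + 6) = -7 + 4 = -3)
F(O, m) = -m + (5 + O)/(2*m) (F(O, m) = (5 + O)/((2*m)) - m = (5 + O)*(1/(2*m)) - m = (5 + O)/(2*m) - m = -m + (5 + O)/(2*m))
q(S, V) = 9*(-5 + S)/(S + V) (q(S, V) = 9*((S - 5)/(V + S)) = 9*((-5 + S)/(S + V)) = 9*(-5 + S)/(S + V))
(F(-9, -7) + q(k(p(0, 3), 1), 0))**2 = ((1/2)*(5 - 9 - 2*(-7)**2)/(-7) + 9*(-5 + 1)/(1 + 0))**2 = ((1/2)*(-1/7)*(5 - 9 - 2*49) + 9*(-4)/1)**2 = ((1/2)*(-1/7)*(5 - 9 - 98) + 9*1*(-4))**2 = ((1/2)*(-1/7)*(-102) - 36)**2 = (51/7 - 36)**2 = (-201/7)**2 = 40401/49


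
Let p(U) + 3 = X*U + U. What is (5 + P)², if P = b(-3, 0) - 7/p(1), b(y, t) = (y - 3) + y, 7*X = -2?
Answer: 225/256 ≈ 0.87891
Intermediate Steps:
X = -2/7 (X = (⅐)*(-2) = -2/7 ≈ -0.28571)
p(U) = -3 + 5*U/7 (p(U) = -3 + (-2*U/7 + U) = -3 + 5*U/7)
b(y, t) = -3 + 2*y (b(y, t) = (-3 + y) + y = -3 + 2*y)
P = -95/16 (P = (-3 + 2*(-3)) - 7/(-3 + (5/7)*1) = (-3 - 6) - 7/(-3 + 5/7) = -9 - 7/(-16/7) = -9 - 7*(-7/16) = -9 + 49/16 = -95/16 ≈ -5.9375)
(5 + P)² = (5 - 95/16)² = (-15/16)² = 225/256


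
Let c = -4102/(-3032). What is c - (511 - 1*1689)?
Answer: 1787899/1516 ≈ 1179.4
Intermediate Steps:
c = 2051/1516 (c = -4102*(-1/3032) = 2051/1516 ≈ 1.3529)
c - (511 - 1*1689) = 2051/1516 - (511 - 1*1689) = 2051/1516 - (511 - 1689) = 2051/1516 - 1*(-1178) = 2051/1516 + 1178 = 1787899/1516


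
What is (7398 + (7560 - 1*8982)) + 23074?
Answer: 29050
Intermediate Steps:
(7398 + (7560 - 1*8982)) + 23074 = (7398 + (7560 - 8982)) + 23074 = (7398 - 1422) + 23074 = 5976 + 23074 = 29050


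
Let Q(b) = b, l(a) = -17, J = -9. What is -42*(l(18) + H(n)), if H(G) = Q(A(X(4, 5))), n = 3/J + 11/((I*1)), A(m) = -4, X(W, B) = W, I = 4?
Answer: 882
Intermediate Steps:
n = 29/12 (n = 3/(-9) + 11/((4*1)) = 3*(-⅑) + 11/4 = -⅓ + 11*(¼) = -⅓ + 11/4 = 29/12 ≈ 2.4167)
H(G) = -4
-42*(l(18) + H(n)) = -42*(-17 - 4) = -42*(-21) = 882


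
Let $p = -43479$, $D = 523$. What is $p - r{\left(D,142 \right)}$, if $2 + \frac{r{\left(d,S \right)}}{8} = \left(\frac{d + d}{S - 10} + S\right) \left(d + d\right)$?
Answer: $- \frac{42834959}{33} \approx -1.298 \cdot 10^{6}$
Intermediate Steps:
$r{\left(d,S \right)} = -16 + 16 d \left(S + \frac{2 d}{-10 + S}\right)$ ($r{\left(d,S \right)} = -16 + 8 \left(\frac{d + d}{S - 10} + S\right) \left(d + d\right) = -16 + 8 \left(\frac{2 d}{-10 + S} + S\right) 2 d = -16 + 8 \left(S + \frac{2 d}{-10 + S}\right) 2 d = -16 + 8 \cdot 2 d \left(S + \frac{2 d}{-10 + S}\right) = -16 + 16 d \left(S + \frac{2 d}{-10 + S}\right)$)
$p - r{\left(D,142 \right)} = -43479 - \frac{16 \left(10 - 142 + 2 \cdot 523^{2} + 523 \cdot 142^{2} - 1420 \cdot 523\right)}{-10 + 142} = -43479 - \frac{16 \left(10 - 142 + 2 \cdot 273529 + 523 \cdot 20164 - 742660\right)}{132} = -43479 - 16 \cdot \frac{1}{132} \left(10 - 142 + 547058 + 10545772 - 742660\right) = -43479 - 16 \cdot \frac{1}{132} \cdot 10350038 = -43479 - \frac{41400152}{33} = - \frac{42834959}{33}$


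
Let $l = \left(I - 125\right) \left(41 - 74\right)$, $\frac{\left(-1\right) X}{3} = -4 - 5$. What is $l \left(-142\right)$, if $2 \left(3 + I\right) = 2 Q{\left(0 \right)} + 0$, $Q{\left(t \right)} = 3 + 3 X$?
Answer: $-206184$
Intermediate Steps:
$X = 27$ ($X = - 3 \left(-4 - 5\right) = \left(-3\right) \left(-9\right) = 27$)
$Q{\left(t \right)} = 84$ ($Q{\left(t \right)} = 3 + 3 \cdot 27 = 3 + 81 = 84$)
$I = 81$ ($I = -3 + \frac{2 \cdot 84 + 0}{2} = -3 + \frac{168 + 0}{2} = -3 + \frac{1}{2} \cdot 168 = -3 + 84 = 81$)
$l = 1452$ ($l = \left(81 - 125\right) \left(41 - 74\right) = \left(-44\right) \left(-33\right) = 1452$)
$l \left(-142\right) = 1452 \left(-142\right) = -206184$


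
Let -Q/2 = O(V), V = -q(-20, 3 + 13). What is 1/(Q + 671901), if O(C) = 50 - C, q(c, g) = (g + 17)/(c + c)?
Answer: 20/13436053 ≈ 1.4885e-6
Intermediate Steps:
q(c, g) = (17 + g)/(2*c) (q(c, g) = (17 + g)/((2*c)) = (17 + g)*(1/(2*c)) = (17 + g)/(2*c))
V = 33/40 (V = -(17 + (3 + 13))/(2*(-20)) = -(-1)*(17 + 16)/(2*20) = -(-1)*33/(2*20) = -1*(-33/40) = 33/40 ≈ 0.82500)
Q = -1967/20 (Q = -2*(50 - 1*33/40) = -2*(50 - 33/40) = -2*1967/40 = -1967/20 ≈ -98.350)
1/(Q + 671901) = 1/(-1967/20 + 671901) = 1/(13436053/20) = 20/13436053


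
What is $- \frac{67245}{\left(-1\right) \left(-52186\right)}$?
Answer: $- \frac{67245}{52186} \approx -1.2886$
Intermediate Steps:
$- \frac{67245}{\left(-1\right) \left(-52186\right)} = - \frac{67245}{52186}$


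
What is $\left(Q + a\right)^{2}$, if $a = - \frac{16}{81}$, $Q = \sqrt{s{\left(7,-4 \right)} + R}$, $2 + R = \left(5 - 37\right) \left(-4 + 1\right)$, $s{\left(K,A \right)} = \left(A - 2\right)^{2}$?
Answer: $\frac{853186}{6561} - \frac{32 \sqrt{130}}{81} \approx 125.53$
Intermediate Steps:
$s{\left(K,A \right)} = \left(-2 + A\right)^{2}$
$R = 94$ ($R = -2 + \left(5 - 37\right) \left(-4 + 1\right) = -2 - -96 = -2 + 96 = 94$)
$Q = \sqrt{130}$ ($Q = \sqrt{\left(-2 - 4\right)^{2} + 94} = \sqrt{\left(-6\right)^{2} + 94} = \sqrt{36 + 94} = \sqrt{130} \approx 11.402$)
$a = - \frac{16}{81}$ ($a = \left(-16\right) \frac{1}{81} = - \frac{16}{81} \approx -0.19753$)
$\left(Q + a\right)^{2} = \left(\sqrt{130} - \frac{16}{81}\right)^{2} = \left(- \frac{16}{81} + \sqrt{130}\right)^{2}$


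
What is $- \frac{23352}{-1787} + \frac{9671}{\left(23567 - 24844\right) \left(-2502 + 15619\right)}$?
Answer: $\frac{391138268891}{29932980883} \approx 13.067$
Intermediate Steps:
$- \frac{23352}{-1787} + \frac{9671}{\left(23567 - 24844\right) \left(-2502 + 15619\right)} = \left(-23352\right) \left(- \frac{1}{1787}\right) + \frac{9671}{\left(-1277\right) 13117} = \frac{23352}{1787} + \frac{9671}{-16750409} = \frac{23352}{1787} + 9671 \left(- \frac{1}{16750409}\right) = \frac{23352}{1787} - \frac{9671}{16750409} = \frac{391138268891}{29932980883}$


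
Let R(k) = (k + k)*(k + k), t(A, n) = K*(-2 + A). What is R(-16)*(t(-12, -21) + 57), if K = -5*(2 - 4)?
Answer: -84992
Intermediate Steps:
K = 10 (K = -5*(-2) = 10)
t(A, n) = -20 + 10*A (t(A, n) = 10*(-2 + A) = -20 + 10*A)
R(k) = 4*k² (R(k) = (2*k)*(2*k) = 4*k²)
R(-16)*(t(-12, -21) + 57) = (4*(-16)²)*((-20 + 10*(-12)) + 57) = (4*256)*((-20 - 120) + 57) = 1024*(-140 + 57) = 1024*(-83) = -84992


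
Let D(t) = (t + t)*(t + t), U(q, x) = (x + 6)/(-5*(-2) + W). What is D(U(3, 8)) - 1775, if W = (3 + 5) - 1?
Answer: -512191/289 ≈ -1772.3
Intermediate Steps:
W = 7 (W = 8 - 1 = 7)
U(q, x) = 6/17 + x/17 (U(q, x) = (x + 6)/(-5*(-2) + 7) = (6 + x)/(10 + 7) = (6 + x)/17 = (6 + x)*(1/17) = 6/17 + x/17)
D(t) = 4*t² (D(t) = (2*t)*(2*t) = 4*t²)
D(U(3, 8)) - 1775 = 4*(6/17 + (1/17)*8)² - 1775 = 4*(6/17 + 8/17)² - 1775 = 4*(14/17)² - 1775 = 4*(196/289) - 1775 = 784/289 - 1775 = -512191/289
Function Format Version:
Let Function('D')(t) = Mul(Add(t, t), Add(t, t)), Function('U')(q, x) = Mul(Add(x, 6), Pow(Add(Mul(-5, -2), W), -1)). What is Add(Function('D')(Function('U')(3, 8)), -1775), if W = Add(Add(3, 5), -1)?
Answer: Rational(-512191, 289) ≈ -1772.3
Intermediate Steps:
W = 7 (W = Add(8, -1) = 7)
Function('U')(q, x) = Add(Rational(6, 17), Mul(Rational(1, 17), x)) (Function('U')(q, x) = Mul(Add(x, 6), Pow(Add(Mul(-5, -2), 7), -1)) = Mul(Add(6, x), Pow(Add(10, 7), -1)) = Mul(Add(6, x), Pow(17, -1)) = Mul(Add(6, x), Rational(1, 17)) = Add(Rational(6, 17), Mul(Rational(1, 17), x)))
Function('D')(t) = Mul(4, Pow(t, 2)) (Function('D')(t) = Mul(Mul(2, t), Mul(2, t)) = Mul(4, Pow(t, 2)))
Add(Function('D')(Function('U')(3, 8)), -1775) = Add(Mul(4, Pow(Add(Rational(6, 17), Mul(Rational(1, 17), 8)), 2)), -1775) = Add(Mul(4, Pow(Add(Rational(6, 17), Rational(8, 17)), 2)), -1775) = Add(Mul(4, Pow(Rational(14, 17), 2)), -1775) = Add(Mul(4, Rational(196, 289)), -1775) = Add(Rational(784, 289), -1775) = Rational(-512191, 289)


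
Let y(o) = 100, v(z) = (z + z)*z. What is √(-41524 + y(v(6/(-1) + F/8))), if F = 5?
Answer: 4*I*√2589 ≈ 203.53*I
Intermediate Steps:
v(z) = 2*z² (v(z) = (2*z)*z = 2*z²)
√(-41524 + y(v(6/(-1) + F/8))) = √(-41524 + 100) = √(-41424) = 4*I*√2589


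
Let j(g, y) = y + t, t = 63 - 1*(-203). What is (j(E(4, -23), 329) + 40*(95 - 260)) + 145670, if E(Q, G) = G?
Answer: 139665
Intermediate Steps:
t = 266 (t = 63 + 203 = 266)
j(g, y) = 266 + y (j(g, y) = y + 266 = 266 + y)
(j(E(4, -23), 329) + 40*(95 - 260)) + 145670 = ((266 + 329) + 40*(95 - 260)) + 145670 = (595 + 40*(-165)) + 145670 = (595 - 6600) + 145670 = -6005 + 145670 = 139665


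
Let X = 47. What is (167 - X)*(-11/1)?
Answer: -1320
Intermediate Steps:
(167 - X)*(-11/1) = (167 - 1*47)*(-11/1) = (167 - 47)*(-11*1) = 120*(-11) = -1320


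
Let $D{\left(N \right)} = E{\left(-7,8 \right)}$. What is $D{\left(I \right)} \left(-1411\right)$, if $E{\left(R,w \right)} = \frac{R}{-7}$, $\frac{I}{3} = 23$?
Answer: $-1411$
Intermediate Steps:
$I = 69$ ($I = 3 \cdot 23 = 69$)
$E{\left(R,w \right)} = - \frac{R}{7}$ ($E{\left(R,w \right)} = R \left(- \frac{1}{7}\right) = - \frac{R}{7}$)
$D{\left(N \right)} = 1$ ($D{\left(N \right)} = \left(- \frac{1}{7}\right) \left(-7\right) = 1$)
$D{\left(I \right)} \left(-1411\right) = 1 \left(-1411\right) = -1411$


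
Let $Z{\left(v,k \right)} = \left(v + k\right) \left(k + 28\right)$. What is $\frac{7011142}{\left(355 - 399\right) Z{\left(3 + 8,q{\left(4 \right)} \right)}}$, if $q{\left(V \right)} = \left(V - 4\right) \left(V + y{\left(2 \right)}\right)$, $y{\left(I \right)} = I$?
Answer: $- \frac{3505571}{6776} \approx -517.35$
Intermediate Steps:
$q{\left(V \right)} = \left(-4 + V\right) \left(2 + V\right)$ ($q{\left(V \right)} = \left(V - 4\right) \left(V + 2\right) = \left(-4 + V\right) \left(2 + V\right)$)
$Z{\left(v,k \right)} = \left(28 + k\right) \left(k + v\right)$ ($Z{\left(v,k \right)} = \left(k + v\right) \left(28 + k\right) = \left(28 + k\right) \left(k + v\right)$)
$\frac{7011142}{\left(355 - 399\right) Z{\left(3 + 8,q{\left(4 \right)} \right)}} = \frac{7011142}{\left(355 - 399\right) \left(\left(-8 + 4^{2} - 8\right)^{2} + 28 \left(-8 + 4^{2} - 8\right) + 28 \left(3 + 8\right) + \left(-8 + 4^{2} - 8\right) \left(3 + 8\right)\right)} = \frac{7011142}{\left(-44\right) \left(\left(-8 + 16 - 8\right)^{2} + 28 \left(-8 + 16 - 8\right) + 28 \cdot 11 + \left(-8 + 16 - 8\right) 11\right)} = \frac{7011142}{\left(-44\right) \left(0^{2} + 28 \cdot 0 + 308 + 0 \cdot 11\right)} = \frac{7011142}{\left(-44\right) \left(0 + 0 + 308 + 0\right)} = \frac{7011142}{\left(-44\right) 308} = \frac{7011142}{-13552} = 7011142 \left(- \frac{1}{13552}\right) = - \frac{3505571}{6776}$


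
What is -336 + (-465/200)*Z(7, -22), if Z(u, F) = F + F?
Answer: -2337/10 ≈ -233.70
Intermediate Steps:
Z(u, F) = 2*F
-336 + (-465/200)*Z(7, -22) = -336 + (-465/200)*(2*(-22)) = -336 - 465*1/200*(-44) = -336 - 93/40*(-44) = -336 + 1023/10 = -2337/10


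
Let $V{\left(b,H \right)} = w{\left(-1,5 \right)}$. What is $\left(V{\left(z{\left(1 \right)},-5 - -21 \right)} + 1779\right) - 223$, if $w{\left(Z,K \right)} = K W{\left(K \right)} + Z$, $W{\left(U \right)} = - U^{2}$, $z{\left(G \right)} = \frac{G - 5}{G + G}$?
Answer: $1430$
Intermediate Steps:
$z{\left(G \right)} = \frac{-5 + G}{2 G}$
$w{\left(Z,K \right)} = Z - K^{3}$ ($w{\left(Z,K \right)} = K \left(- K^{2}\right) + Z = - K^{3} + Z = Z - K^{3}$)
$V{\left(b,H \right)} = -126$ ($V{\left(b,H \right)} = -1 - 5^{3} = -1 - 125 = -126$)
$\left(V{\left(z{\left(1 \right)},-5 - -21 \right)} + 1779\right) - 223 = \left(-126 + 1779\right) - 223 = 1653 - 223 = 1430$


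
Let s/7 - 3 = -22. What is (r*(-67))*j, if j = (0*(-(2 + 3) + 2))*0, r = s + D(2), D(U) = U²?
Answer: 0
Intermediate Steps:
s = -133 (s = 21 + 7*(-22) = 21 - 154 = -133)
r = -129 (r = -133 + 2² = -133 + 4 = -129)
j = 0 (j = (0*(-1*5 + 2))*0 = (0*(-5 + 2))*0 = (0*(-3))*0 = 0*0 = 0)
(r*(-67))*j = -129*(-67)*0 = 8643*0 = 0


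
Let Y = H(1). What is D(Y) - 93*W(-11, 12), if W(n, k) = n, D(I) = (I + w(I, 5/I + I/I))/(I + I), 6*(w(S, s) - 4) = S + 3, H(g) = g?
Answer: 6155/6 ≈ 1025.8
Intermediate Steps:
w(S, s) = 9/2 + S/6 (w(S, s) = 4 + (S + 3)/6 = 4 + (3 + S)/6 = 4 + (½ + S/6) = 9/2 + S/6)
Y = 1
D(I) = (9/2 + 7*I/6)/(2*I) (D(I) = (I + (9/2 + I/6))/(I + I) = (9/2 + 7*I/6)/((2*I)) = (9/2 + 7*I/6)*(1/(2*I)) = (9/2 + 7*I/6)/(2*I))
D(Y) - 93*W(-11, 12) = (1/12)*(27 + 7*1)/1 - 93*(-11) = (1/12)*1*(27 + 7) + 1023 = (1/12)*1*34 + 1023 = 17/6 + 1023 = 6155/6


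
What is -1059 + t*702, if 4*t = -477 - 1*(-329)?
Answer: -27033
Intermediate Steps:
t = -37 (t = (-477 - 1*(-329))/4 = (-477 + 329)/4 = (1/4)*(-148) = -37)
-1059 + t*702 = -1059 - 37*702 = -1059 - 25974 = -27033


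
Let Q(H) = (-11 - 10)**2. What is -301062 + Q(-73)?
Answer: -300621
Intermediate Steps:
Q(H) = 441 (Q(H) = (-21)**2 = 441)
-301062 + Q(-73) = -301062 + 441 = -300621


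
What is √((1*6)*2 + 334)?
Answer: √346 ≈ 18.601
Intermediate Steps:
√((1*6)*2 + 334) = √(6*2 + 334) = √(12 + 334) = √346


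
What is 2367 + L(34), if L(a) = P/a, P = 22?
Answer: 40250/17 ≈ 2367.6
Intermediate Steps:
L(a) = 22/a
2367 + L(34) = 2367 + 22/34 = 2367 + 22*(1/34) = 2367 + 11/17 = 40250/17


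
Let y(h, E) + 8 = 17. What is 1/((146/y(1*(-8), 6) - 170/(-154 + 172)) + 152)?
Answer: 9/1429 ≈ 0.0062981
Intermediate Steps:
y(h, E) = 9 (y(h, E) = -8 + 17 = 9)
1/((146/y(1*(-8), 6) - 170/(-154 + 172)) + 152) = 1/((146/9 - 170/(-154 + 172)) + 152) = 1/((146*(⅑) - 170/18) + 152) = 1/((146/9 - 170*1/18) + 152) = 1/((146/9 - 85/9) + 152) = 1/(61/9 + 152) = 1/(1429/9) = 9/1429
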